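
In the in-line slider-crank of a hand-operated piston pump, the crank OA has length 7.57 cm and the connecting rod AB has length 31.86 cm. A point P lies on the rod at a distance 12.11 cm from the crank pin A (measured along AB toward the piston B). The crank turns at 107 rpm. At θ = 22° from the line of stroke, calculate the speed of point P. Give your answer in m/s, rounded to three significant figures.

0.597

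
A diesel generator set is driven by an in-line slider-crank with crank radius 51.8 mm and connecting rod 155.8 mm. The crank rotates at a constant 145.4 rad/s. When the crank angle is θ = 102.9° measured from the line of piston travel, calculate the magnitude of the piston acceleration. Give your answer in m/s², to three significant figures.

ω = 145.4 rad/s
x(θ) = r cosθ + √(L² − r² sin²θ); with ω constant, a = ω²·d²x/dθ².
d²x/dθ² = −r cosθ − r²(cos2θ)/√u − r⁴ sin²2θ/(4u^{3/2}),  u = L² − r² sin²θ = 0.0217241 m².
Substituting r = 0.0518 m, L = 0.1558 m, θ = 102.9°: d²x/dθ² = +0.027848 m.
a = ω²·d²x/dθ² = (145.4)²·(+0.027848) = +588.74 m/s²;  |a| = 588.74 m/s².

589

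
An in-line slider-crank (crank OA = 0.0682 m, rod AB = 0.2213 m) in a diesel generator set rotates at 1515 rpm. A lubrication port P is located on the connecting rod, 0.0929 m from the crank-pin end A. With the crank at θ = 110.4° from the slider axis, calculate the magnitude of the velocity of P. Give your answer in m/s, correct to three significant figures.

9.91

ω = 158.7 rad/s.  Crank-pin speed |V_A| = rω = 10.82 m/s, perpendicular to OA.
Rod angle: sinφ = −(r/L) sinθ ⇒ φ = -16.789°; ω_rod = −rω cosθ/√(L²−r²sin²θ) = +17.801 rad/s.
V_P = V_A + ω_rod × AP, with AP = 0.0929 m along the rod.
Components: V_Px = −rω sinθ − a·ω_rod·sinφ = -9.6637 m/s;  V_Py = rω cosθ + a·ω_rod·cosφ = -2.1883 m/s.
|V_P| = √(V_Px² + V_Py²) = 9.9083 m/s.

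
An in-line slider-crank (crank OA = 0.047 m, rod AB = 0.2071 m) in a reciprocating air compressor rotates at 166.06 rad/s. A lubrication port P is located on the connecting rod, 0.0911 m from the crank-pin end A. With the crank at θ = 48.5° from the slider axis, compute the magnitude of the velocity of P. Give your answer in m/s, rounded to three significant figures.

6.88

ω = 166.1 rad/s.  Crank-pin speed |V_A| = rω = 7.8048 m/s, perpendicular to OA.
Rod angle: sinφ = −(r/L) sinθ ⇒ φ = -9.786°; ω_rod = −rω cosθ/√(L²−r²sin²θ) = -25.34 rad/s.
V_P = V_A + ω_rod × AP, with AP = 0.0911 m along the rod.
Components: V_Px = −rω sinθ − a·ω_rod·sinφ = -6.2378 m/s;  V_Py = rω cosθ + a·ω_rod·cosφ = +2.8967 m/s.
|V_P| = √(V_Px² + V_Py²) = 6.8776 m/s.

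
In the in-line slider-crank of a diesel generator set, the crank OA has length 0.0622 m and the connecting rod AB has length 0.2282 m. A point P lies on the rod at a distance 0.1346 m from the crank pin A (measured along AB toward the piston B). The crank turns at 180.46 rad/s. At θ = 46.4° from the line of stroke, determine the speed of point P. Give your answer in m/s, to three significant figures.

9.59

ω = 180.5 rad/s.  Crank-pin speed |V_A| = rω = 11.225 m/s, perpendicular to OA.
Rod angle: sinφ = −(r/L) sinθ ⇒ φ = -11.384°; ω_rod = −rω cosθ/√(L²−r²sin²θ) = -34.601 rad/s.
V_P = V_A + ω_rod × AP, with AP = 0.1346 m along the rod.
Components: V_Px = −rω sinθ − a·ω_rod·sinφ = -9.0478 m/s;  V_Py = rω cosθ + a·ω_rod·cosφ = +3.175 m/s.
|V_P| = √(V_Px² + V_Py²) = 9.5887 m/s.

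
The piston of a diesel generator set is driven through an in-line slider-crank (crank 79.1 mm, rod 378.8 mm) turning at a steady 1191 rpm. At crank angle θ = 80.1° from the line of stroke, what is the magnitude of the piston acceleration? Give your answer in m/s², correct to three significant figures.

35.1

ω = 2π·1191/60 = 124.7 rad/s
x(θ) = r cosθ + √(L² − r² sin²θ); with ω constant, a = ω²·d²x/dθ².
d²x/dθ² = −r cosθ − r²(cos2θ)/√u − r⁴ sin²2θ/(4u^{3/2}),  u = L² − r² sin²θ = 0.137418 m².
Substituting r = 0.0791 m, L = 0.3788 m, θ = 80.1°: d²x/dθ² = +0.0022589 m.
a = ω²·d²x/dθ² = (124.7)²·(+0.0022589) = +35.139 m/s²;  |a| = 35.139 m/s².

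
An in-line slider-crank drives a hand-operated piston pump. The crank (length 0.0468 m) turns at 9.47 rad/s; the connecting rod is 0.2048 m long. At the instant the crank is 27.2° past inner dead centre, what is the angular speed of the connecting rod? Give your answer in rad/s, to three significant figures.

1.94

ω = 9.47 rad/s
The rod makes angle φ with the slider axis where L sinφ = r sinθ; differentiating, L cosφ·φ̇ = r ω cosθ.
L cosφ = √(L² − r² sin²θ) = 0.20368 m.
|ω_rod| = r ω |cosθ| / √(L² − r² sin²θ) = 0.0468·9.47·0.88942/0.20368 = 1.9353 rad/s.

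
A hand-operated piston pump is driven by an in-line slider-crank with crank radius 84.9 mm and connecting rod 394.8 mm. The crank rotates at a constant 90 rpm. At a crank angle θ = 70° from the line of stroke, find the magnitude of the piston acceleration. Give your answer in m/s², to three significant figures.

ω = 2π·90/60 = 9.425 rad/s
x(θ) = r cosθ + √(L² − r² sin²θ); with ω constant, a = ω²·d²x/dθ².
d²x/dθ² = −r cosθ − r²(cos2θ)/√u − r⁴ sin²2θ/(4u^{3/2}),  u = L² − r² sin²θ = 0.149502 m².
Substituting r = 0.0849 m, L = 0.3948 m, θ = 70°: d²x/dθ² = -0.01485 m.
a = ω²·d²x/dθ² = (9.425)²·(-0.01485) = -1.3191 m/s²;  |a| = 1.3191 m/s².

1.32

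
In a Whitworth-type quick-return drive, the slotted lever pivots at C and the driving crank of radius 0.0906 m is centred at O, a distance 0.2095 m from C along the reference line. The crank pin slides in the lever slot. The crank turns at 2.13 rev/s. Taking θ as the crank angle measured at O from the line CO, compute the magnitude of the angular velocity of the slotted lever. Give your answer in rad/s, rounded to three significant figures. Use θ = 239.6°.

ω = 13.38 rad/s (from 2.13 rev/s).
Crank pin A relative to C: A = (d + r cosθ, r sinθ); lever angle φ = atan2(r sinθ, d + r cosθ).
Differentiating tanφ: φ̇ = rω(d cosθ + r)/(d² + r² + 2dr cosθ).
d² + r² + 2dr cosθ = |CA|² = 0.0328889 m²;  d cosθ + r = -0.015414 m.
|ω_lever| = |0.0906·13.38·-0.015414| / 0.0328889 = 0.56827 rad/s.

0.568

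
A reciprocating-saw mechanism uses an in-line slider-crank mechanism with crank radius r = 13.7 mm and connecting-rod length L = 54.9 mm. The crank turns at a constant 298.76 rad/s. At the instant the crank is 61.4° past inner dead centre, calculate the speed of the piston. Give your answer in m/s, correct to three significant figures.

ω = 298.8 rad/s
For an in-line slider-crank, x = r cosθ + √(L² − r² sin²θ), so v = −rω sinθ·[1 + r cosθ/√(L² − r² sin²θ)].
With r = 0.0137 m, L = 0.0549 m, θ = 61.4°: √(L² − r² sin²θ) = 0.053566 m.
v = −0.0137·298.8·0.87798·[1 + 0.0137·0.47869/0.053566] = -4.0336 m/s.
|v| = 4.0336 m/s.

4.03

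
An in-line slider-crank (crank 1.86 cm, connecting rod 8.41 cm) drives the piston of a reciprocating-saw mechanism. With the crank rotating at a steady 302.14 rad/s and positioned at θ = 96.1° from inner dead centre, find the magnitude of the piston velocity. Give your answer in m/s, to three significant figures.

5.45

ω = 302.1 rad/s
For an in-line slider-crank, x = r cosθ + √(L² − r² sin²θ), so v = −rω sinθ·[1 + r cosθ/√(L² − r² sin²θ)].
With r = 0.0186 m, L = 0.0841 m, θ = 96.1°: √(L² − r² sin²θ) = 0.082041 m.
v = −0.0186·302.1·0.99434·[1 + 0.0186·-0.10626/0.082041] = -5.4534 m/s.
|v| = 5.4534 m/s.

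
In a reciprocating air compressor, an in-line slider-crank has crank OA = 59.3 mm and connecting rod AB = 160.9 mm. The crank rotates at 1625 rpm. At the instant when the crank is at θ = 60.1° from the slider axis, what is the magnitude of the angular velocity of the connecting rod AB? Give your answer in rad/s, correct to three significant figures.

33.0

ω = 170.2 rad/s (converted from 1625 rpm).
The rod makes angle φ with the slider axis where L sinφ = r sinθ; differentiating, L cosφ·φ̇ = r ω cosθ.
L cosφ = √(L² − r² sin²θ) = 0.15247 m.
|ω_rod| = r ω |cosθ| / √(L² − r² sin²θ) = 0.0593·170.2·0.49849/0.15247 = 32.993 rad/s.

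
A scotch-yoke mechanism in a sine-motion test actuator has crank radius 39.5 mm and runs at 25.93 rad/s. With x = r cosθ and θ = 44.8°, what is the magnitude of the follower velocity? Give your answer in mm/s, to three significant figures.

ω = 25.93 rad/s
x = r cosθ ⇒ ẋ = −rω sinθ.
|v| = rω|sinθ| = 0.0395·25.93·|sin 44.8°| = 0.72171 m/s = 721.71 mm/s.

722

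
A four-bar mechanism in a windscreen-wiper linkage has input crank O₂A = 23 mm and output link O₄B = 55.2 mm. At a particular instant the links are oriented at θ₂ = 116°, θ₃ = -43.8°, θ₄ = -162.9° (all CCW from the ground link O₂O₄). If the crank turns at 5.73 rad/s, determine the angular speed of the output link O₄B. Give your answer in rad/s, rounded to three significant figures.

ω₂ = 5.73 rad/s
Differentiating the loop-closure r₂e^{iθ₂}+r₃e^{iθ₃}=r₁+r₄e^{iθ₄} gives r₂ω₂e^{iθ₂}+r₃ω₃e^{iθ₃}=r₄ω₄e^{iθ₄}.
Eliminating the other unknown: ω₄ = r₂ω₂ sin(θ₂−θ₃) / [r₄ sin(θ₄−θ₃)].
Numerator sine = +0.34530; denominator sine = -0.87377.
Result = 0.023·5.73·(+0.34530) / (0.0552·(-0.87377)) = -0.94349 rad/s; magnitude 0.94349 rad/s.

0.943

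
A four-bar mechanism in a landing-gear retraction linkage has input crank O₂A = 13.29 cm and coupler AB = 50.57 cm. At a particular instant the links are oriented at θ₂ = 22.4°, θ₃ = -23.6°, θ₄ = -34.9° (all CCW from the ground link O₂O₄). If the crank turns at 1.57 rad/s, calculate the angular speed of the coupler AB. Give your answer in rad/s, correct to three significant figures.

ω₂ = 1.57 rad/s
Differentiating the loop-closure r₂e^{iθ₂}+r₃e^{iθ₃}=r₁+r₄e^{iθ₄} gives r₂ω₂e^{iθ₂}+r₃ω₃e^{iθ₃}=r₄ω₄e^{iθ₄}.
Eliminating the other unknown: ω₃ = r₂ω₂ sin(θ₄−θ₂) / [r₃ sin(θ₃−θ₄)].
Numerator sine = -0.84151; denominator sine = +0.19595.
Result = 0.1329·1.57·(-0.84151) / (0.5057·(+0.19595)) = -1.772 rad/s; magnitude 1.772 rad/s.

1.77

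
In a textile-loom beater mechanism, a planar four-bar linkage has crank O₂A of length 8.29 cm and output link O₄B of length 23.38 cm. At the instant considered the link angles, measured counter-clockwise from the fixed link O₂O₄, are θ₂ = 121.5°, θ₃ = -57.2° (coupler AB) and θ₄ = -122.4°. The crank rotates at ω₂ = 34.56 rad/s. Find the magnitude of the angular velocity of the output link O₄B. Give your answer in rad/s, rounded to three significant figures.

ω₂ = 34.56 rad/s
Differentiating the loop-closure r₂e^{iθ₂}+r₃e^{iθ₃}=r₁+r₄e^{iθ₄} gives r₂ω₂e^{iθ₂}+r₃ω₃e^{iθ₃}=r₄ω₄e^{iθ₄}.
Eliminating the other unknown: ω₄ = r₂ω₂ sin(θ₂−θ₃) / [r₄ sin(θ₄−θ₃)].
Numerator sine = +0.02269; denominator sine = -0.90778.
Result = 0.0829·34.56·(+0.02269) / (0.2338·(-0.90778)) = -0.30626 rad/s; magnitude 0.30626 rad/s.

0.306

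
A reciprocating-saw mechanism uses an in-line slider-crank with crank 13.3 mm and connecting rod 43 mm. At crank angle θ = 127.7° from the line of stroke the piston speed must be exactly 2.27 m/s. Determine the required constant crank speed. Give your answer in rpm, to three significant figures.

2560

For an in-line slider-crank, |v_piston| = rω|sinθ|·[1 + r cosθ/√(L² − r² sin²θ)].
With r = 0.0133 m, L = 0.043 m, θ = 127.7°: the bracketed kinematic factor |dx/dθ| = 0.0084704 m.
ω = v/|dx/dθ| = 2.27/0.0084704 = 267.99 rad/s.
N = 60ω/(2π) = 2559.1 rpm.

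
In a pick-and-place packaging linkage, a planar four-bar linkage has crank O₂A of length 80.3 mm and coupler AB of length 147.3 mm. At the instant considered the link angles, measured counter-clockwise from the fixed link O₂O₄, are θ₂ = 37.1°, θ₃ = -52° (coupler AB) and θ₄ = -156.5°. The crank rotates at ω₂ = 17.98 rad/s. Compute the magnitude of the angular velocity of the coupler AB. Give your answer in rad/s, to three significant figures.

ω₂ = 17.98 rad/s
Differentiating the loop-closure r₂e^{iθ₂}+r₃e^{iθ₃}=r₁+r₄e^{iθ₄} gives r₂ω₂e^{iθ₂}+r₃ω₃e^{iθ₃}=r₄ω₄e^{iθ₄}.
Eliminating the other unknown: ω₃ = r₂ω₂ sin(θ₄−θ₂) / [r₃ sin(θ₃−θ₄)].
Numerator sine = +0.23514; denominator sine = +0.96815.
Result = 0.0803·17.98·(+0.23514) / (0.1473·(+0.96815)) = +2.3806 rad/s; magnitude 2.3806 rad/s.

2.38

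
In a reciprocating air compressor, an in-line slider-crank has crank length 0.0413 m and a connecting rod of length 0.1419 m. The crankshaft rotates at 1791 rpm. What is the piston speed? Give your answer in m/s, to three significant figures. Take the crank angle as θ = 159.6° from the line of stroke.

1.96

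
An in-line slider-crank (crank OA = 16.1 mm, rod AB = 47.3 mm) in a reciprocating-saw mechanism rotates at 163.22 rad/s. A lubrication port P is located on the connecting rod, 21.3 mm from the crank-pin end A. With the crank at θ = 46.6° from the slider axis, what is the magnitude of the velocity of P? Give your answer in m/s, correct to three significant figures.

ω = 163.2 rad/s.  Crank-pin speed |V_A| = rω = 2.6278 m/s, perpendicular to OA.
Rod angle: sinφ = −(r/L) sinθ ⇒ φ = -14.319°; ω_rod = −rω cosθ/√(L²−r²sin²θ) = -39.396 rad/s.
V_P = V_A + ω_rod × AP, with AP = 0.0213 m along the rod.
Components: V_Px = −rω sinθ − a·ω_rod·sinφ = -2.1169 m/s;  V_Py = rω cosθ + a·ω_rod·cosφ = +0.99248 m/s.
|V_P| = √(V_Px² + V_Py²) = 2.338 m/s.

2.34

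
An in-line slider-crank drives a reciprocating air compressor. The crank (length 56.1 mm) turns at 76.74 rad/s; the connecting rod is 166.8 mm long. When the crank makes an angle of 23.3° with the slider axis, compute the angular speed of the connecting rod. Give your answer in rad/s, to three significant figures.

23.9

ω = 76.74 rad/s
The rod makes angle φ with the slider axis where L sinφ = r sinθ; differentiating, L cosφ·φ̇ = r ω cosθ.
L cosφ = √(L² − r² sin²θ) = 0.16532 m.
|ω_rod| = r ω |cosθ| / √(L² − r² sin²θ) = 0.0561·76.74·0.91845/0.16532 = 23.918 rad/s.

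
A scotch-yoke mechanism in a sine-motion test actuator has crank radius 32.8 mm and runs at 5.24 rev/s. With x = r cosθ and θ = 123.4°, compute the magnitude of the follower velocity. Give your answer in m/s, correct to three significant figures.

0.902

ω = 32.92 rad/s (from 5.24 rev/s).
x = r cosθ ⇒ ẋ = −rω sinθ.
|v| = rω|sinθ| = 0.0328·32.92·|sin 123.4°| = 0.90156 m/s.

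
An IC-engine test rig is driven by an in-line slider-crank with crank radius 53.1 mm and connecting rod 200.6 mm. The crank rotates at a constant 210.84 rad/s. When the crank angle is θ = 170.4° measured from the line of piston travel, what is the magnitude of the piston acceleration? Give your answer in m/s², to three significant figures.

1740

ω = 210.8 rad/s
x(θ) = r cosθ + √(L² − r² sin²θ); with ω constant, a = ω²·d²x/dθ².
d²x/dθ² = −r cosθ − r²(cos2θ)/√u − r⁴ sin²2θ/(4u^{3/2}),  u = L² − r² sin²θ = 0.0401619 m².
Substituting r = 0.0531 m, L = 0.2006 m, θ = 170.4°: d²x/dθ² = +0.039043 m.
a = ω²·d²x/dθ² = (210.8)²·(+0.039043) = +1735.6 m/s²;  |a| = 1735.6 m/s².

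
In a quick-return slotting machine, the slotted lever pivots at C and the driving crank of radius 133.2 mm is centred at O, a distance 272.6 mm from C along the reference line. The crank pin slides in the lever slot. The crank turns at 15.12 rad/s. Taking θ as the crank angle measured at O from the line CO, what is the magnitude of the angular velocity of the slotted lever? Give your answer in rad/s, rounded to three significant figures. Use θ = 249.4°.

1.13

ω = 15.12 rad/s
Crank pin A relative to C: A = (d + r cosθ, r sinθ); lever angle φ = atan2(r sinθ, d + r cosθ).
Differentiating tanφ: φ̇ = rω(d cosθ + r)/(d² + r² + 2dr cosθ).
d² + r² + 2dr cosθ = |CA|² = 0.066502 m²;  d cosθ + r = +0.037288 m.
|ω_lever| = |0.1332·15.12·+0.037288| / 0.066502 = 1.1292 rad/s.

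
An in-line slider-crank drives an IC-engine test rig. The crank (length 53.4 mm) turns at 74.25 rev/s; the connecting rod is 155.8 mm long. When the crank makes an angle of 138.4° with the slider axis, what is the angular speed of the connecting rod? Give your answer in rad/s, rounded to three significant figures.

123

ω = 466.5 rad/s (converted from 74.25 rev/s).
The rod makes angle φ with the slider axis where L sinφ = r sinθ; differentiating, L cosφ·φ̇ = r ω cosθ.
L cosφ = √(L² − r² sin²θ) = 0.15171 m.
|ω_rod| = r ω |cosθ| / √(L² − r² sin²θ) = 0.0534·466.5·0.74780/0.15171 = 122.79 rad/s.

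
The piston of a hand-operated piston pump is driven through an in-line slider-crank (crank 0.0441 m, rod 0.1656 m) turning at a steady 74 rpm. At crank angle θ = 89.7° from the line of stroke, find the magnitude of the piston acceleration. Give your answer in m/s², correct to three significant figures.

0.718

ω = 2π·74/60 = 7.749 rad/s
x(θ) = r cosθ + √(L² − r² sin²θ); with ω constant, a = ω²·d²x/dθ².
d²x/dθ² = −r cosθ − r²(cos2θ)/√u − r⁴ sin²2θ/(4u^{3/2}),  u = L² − r² sin²θ = 0.0254786 m².
Substituting r = 0.0441 m, L = 0.1656 m, θ = 89.7°: d²x/dθ² = +0.011952 m.
a = ω²·d²x/dθ² = (7.749)²·(+0.011952) = +0.71775 m/s²;  |a| = 0.71775 m/s².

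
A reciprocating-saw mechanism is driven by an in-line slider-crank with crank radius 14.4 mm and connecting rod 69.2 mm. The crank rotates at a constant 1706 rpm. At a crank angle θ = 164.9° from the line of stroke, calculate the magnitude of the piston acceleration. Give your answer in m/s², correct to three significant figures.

361

ω = 2π·1706/60 = 178.7 rad/s
x(θ) = r cosθ + √(L² − r² sin²θ); with ω constant, a = ω²·d²x/dθ².
d²x/dθ² = −r cosθ − r²(cos2θ)/√u − r⁴ sin²2θ/(4u^{3/2}),  u = L² − r² sin²θ = 0.00477457 m².
Substituting r = 0.0144 m, L = 0.0692 m, θ = 164.9°: d²x/dθ² = +0.011301 m.
a = ω²·d²x/dθ² = (178.7)²·(+0.011301) = +360.69 m/s²;  |a| = 360.69 m/s².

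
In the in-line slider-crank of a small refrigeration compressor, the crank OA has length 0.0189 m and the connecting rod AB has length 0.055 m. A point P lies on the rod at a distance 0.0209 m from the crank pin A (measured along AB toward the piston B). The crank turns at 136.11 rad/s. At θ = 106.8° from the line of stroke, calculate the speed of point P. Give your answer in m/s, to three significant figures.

2.41

ω = 136.1 rad/s.  Crank-pin speed |V_A| = rω = 2.5725 m/s, perpendicular to OA.
Rod angle: sinφ = −(r/L) sinθ ⇒ φ = -19.206°; ω_rod = −rω cosθ/√(L²−r²sin²θ) = +14.315 rad/s.
V_P = V_A + ω_rod × AP, with AP = 0.0209 m along the rod.
Components: V_Px = −rω sinθ − a·ω_rod·sinφ = -2.3643 m/s;  V_Py = rω cosθ + a·ω_rod·cosφ = -0.46099 m/s.
|V_P| = √(V_Px² + V_Py²) = 2.4088 m/s.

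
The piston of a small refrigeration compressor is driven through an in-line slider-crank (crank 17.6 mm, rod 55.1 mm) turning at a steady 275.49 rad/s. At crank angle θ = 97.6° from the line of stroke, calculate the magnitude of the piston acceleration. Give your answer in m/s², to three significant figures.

ω = 275.5 rad/s
x(θ) = r cosθ + √(L² − r² sin²θ); with ω constant, a = ω²·d²x/dθ².
d²x/dθ² = −r cosθ − r²(cos2θ)/√u − r⁴ sin²2θ/(4u^{3/2}),  u = L² − r² sin²θ = 0.00273167 m².
Substituting r = 0.0176 m, L = 0.0551 m, θ = 97.6°: d²x/dθ² = +0.0080355 m.
a = ω²·d²x/dθ² = (275.5)²·(+0.0080355) = +609.85 m/s²;  |a| = 609.85 m/s².

610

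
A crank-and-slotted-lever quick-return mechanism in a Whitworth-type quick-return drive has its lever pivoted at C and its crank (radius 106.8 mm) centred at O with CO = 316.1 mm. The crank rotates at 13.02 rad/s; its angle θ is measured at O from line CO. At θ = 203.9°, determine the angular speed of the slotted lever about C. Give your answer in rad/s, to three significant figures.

ω = 13.02 rad/s
Crank pin A relative to C: A = (d + r cosθ, r sinθ); lever angle φ = atan2(r sinθ, d + r cosθ).
Differentiating tanφ: φ̇ = rω(d cosθ + r)/(d² + r² + 2dr cosθ).
d² + r² + 2dr cosθ = |CA|² = 0.049596 m²;  d cosθ + r = -0.1822 m.
|ω_lever| = |0.1068·13.02·-0.1822| / 0.049596 = 5.1083 rad/s.

5.11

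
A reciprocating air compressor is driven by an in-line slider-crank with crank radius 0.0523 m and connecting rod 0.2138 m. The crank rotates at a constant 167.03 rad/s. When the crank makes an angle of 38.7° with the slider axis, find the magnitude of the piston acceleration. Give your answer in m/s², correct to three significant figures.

1220

ω = 167 rad/s
x(θ) = r cosθ + √(L² − r² sin²θ); with ω constant, a = ω²·d²x/dθ².
d²x/dθ² = −r cosθ − r²(cos2θ)/√u − r⁴ sin²2θ/(4u^{3/2}),  u = L² − r² sin²θ = 0.0446411 m².
Substituting r = 0.0523 m, L = 0.2138 m, θ = 38.7°: d²x/dθ² = -0.043829 m.
a = ω²·d²x/dθ² = (167)²·(-0.043829) = -1222.8 m/s²;  |a| = 1222.8 m/s².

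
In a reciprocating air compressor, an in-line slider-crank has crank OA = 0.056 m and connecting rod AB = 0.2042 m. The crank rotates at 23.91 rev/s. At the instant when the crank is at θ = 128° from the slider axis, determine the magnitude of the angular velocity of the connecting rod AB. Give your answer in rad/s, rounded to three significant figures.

26.0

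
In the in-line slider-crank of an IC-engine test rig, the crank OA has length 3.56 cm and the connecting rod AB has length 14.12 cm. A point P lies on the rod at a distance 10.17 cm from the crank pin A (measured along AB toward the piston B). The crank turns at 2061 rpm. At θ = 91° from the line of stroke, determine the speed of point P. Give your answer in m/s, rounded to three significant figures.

ω = 215.8 rad/s.  Crank-pin speed |V_A| = rω = 7.6835 m/s, perpendicular to OA.
Rod angle: sinφ = −(r/L) sinθ ⇒ φ = -14.601°; ω_rod = −rω cosθ/√(L²−r²sin²θ) = +0.98137 rad/s.
V_P = V_A + ω_rod × AP, with AP = 0.1017 m along the rod.
Components: V_Px = −rω sinθ − a·ω_rod·sinφ = -7.6571 m/s;  V_Py = rω cosθ + a·ω_rod·cosφ = -0.037512 m/s.
|V_P| = √(V_Px² + V_Py²) = 7.6572 m/s.

7.66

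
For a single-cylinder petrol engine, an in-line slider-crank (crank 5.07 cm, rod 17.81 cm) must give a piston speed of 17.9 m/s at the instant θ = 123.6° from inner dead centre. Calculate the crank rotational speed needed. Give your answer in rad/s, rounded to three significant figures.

506

For an in-line slider-crank, |v_piston| = rω|sinθ|·[1 + r cosθ/√(L² − r² sin²θ)].
With r = 0.0507 m, L = 0.1781 m, θ = 123.6°: the bracketed kinematic factor |dx/dθ| = 0.035381 m.
ω = v/|dx/dθ| = 17.9/0.035381 = 505.92 rad/s.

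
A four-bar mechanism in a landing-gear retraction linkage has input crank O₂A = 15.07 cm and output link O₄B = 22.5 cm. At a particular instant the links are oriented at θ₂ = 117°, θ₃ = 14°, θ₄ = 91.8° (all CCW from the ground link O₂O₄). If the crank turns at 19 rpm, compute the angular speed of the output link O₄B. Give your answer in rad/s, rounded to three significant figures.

1.33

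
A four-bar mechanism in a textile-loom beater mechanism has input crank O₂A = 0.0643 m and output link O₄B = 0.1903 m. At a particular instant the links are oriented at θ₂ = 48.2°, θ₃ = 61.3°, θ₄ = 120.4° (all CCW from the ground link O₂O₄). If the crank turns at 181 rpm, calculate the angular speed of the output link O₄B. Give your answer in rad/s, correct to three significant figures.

1.69

ω₂ = 18.95 rad/s (from 181 rpm).
Differentiating the loop-closure r₂e^{iθ₂}+r₃e^{iθ₃}=r₁+r₄e^{iθ₄} gives r₂ω₂e^{iθ₂}+r₃ω₃e^{iθ₃}=r₄ω₄e^{iθ₄}.
Eliminating the other unknown: ω₄ = r₂ω₂ sin(θ₂−θ₃) / [r₄ sin(θ₄−θ₃)].
Numerator sine = -0.22665; denominator sine = +0.85806.
Result = 0.0643·18.95·(-0.22665) / (0.1903·(+0.85806)) = -1.6917 rad/s; magnitude 1.6917 rad/s.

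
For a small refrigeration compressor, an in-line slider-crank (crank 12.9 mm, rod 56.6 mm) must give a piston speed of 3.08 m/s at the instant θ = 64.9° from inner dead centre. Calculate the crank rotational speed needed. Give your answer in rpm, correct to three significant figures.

2290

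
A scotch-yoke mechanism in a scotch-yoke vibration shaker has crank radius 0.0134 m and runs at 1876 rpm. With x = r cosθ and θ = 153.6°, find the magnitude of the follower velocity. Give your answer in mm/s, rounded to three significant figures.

ω = 196.5 rad/s (from 1876 rpm).
x = r cosθ ⇒ ẋ = −rω sinθ.
|v| = rω|sinθ| = 0.0134·196.5·|sin 153.6°| = 1.1705 m/s = 1170.5 mm/s.

1170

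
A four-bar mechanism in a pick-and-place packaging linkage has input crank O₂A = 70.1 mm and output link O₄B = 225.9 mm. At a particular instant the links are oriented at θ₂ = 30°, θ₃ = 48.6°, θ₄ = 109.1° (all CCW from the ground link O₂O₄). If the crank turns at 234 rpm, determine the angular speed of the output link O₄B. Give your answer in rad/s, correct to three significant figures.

ω₂ = 24.5 rad/s (from 234 rpm).
Differentiating the loop-closure r₂e^{iθ₂}+r₃e^{iθ₃}=r₁+r₄e^{iθ₄} gives r₂ω₂e^{iθ₂}+r₃ω₃e^{iθ₃}=r₄ω₄e^{iθ₄}.
Eliminating the other unknown: ω₄ = r₂ω₂ sin(θ₂−θ₃) / [r₄ sin(θ₄−θ₃)].
Numerator sine = -0.31896; denominator sine = +0.87036.
Result = 0.0701·24.5·(-0.31896) / (0.2259·(+0.87036)) = -2.7867 rad/s; magnitude 2.7867 rad/s.

2.79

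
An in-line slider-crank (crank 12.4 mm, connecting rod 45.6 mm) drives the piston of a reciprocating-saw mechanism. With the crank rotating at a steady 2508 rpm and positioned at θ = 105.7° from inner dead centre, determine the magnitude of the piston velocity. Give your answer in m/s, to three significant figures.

2.90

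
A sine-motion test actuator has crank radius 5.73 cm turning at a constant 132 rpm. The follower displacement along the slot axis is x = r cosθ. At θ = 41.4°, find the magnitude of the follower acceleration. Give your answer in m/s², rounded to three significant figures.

ω = 13.82 rad/s (from 132 rpm).
x = r cosθ ⇒ ẍ = −rω² cosθ (ω constant).
|a| = rω²|cosθ| = 0.0573·(13.82)²·|cos 41.4°| = 8.2127 m/s².

8.21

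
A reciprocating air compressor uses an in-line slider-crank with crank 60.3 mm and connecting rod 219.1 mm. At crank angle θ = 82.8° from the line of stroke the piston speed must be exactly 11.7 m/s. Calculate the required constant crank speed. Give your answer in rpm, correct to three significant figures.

1800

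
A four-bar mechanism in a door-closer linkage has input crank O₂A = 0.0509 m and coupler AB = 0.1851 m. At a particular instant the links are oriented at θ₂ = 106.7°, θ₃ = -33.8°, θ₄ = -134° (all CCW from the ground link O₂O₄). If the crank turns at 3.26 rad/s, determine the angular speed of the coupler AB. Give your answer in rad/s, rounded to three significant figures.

0.794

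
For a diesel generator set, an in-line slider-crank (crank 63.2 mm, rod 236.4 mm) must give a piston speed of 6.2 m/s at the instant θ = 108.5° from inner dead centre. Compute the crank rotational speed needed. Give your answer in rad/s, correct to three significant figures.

For an in-line slider-crank, |v_piston| = rω|sinθ|·[1 + r cosθ/√(L² − r² sin²θ)].
With r = 0.0632 m, L = 0.2364 m, θ = 108.5°: the bracketed kinematic factor |dx/dθ| = 0.054678 m.
ω = v/|dx/dθ| = 6.2/0.054678 = 113.39 rad/s.

113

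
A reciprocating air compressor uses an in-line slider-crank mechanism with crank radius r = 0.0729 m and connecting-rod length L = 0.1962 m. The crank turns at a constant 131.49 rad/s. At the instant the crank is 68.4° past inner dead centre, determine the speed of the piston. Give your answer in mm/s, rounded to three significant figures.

ω = 131.5 rad/s
For an in-line slider-crank, x = r cosθ + √(L² − r² sin²θ), so v = −rω sinθ·[1 + r cosθ/√(L² − r² sin²θ)].
With r = 0.0729 m, L = 0.1962 m, θ = 68.4°: √(L² − r² sin²θ) = 0.18412 m.
v = −0.0729·131.5·0.92978·[1 + 0.0729·0.36812/0.18412] = -10.212 m/s.
|v| = 10.212 m/s = 10212 mm/s.

10200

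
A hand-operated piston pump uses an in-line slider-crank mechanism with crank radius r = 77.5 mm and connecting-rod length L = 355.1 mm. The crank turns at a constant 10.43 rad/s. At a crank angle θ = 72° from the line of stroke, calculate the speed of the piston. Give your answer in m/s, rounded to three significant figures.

ω = 10.43 rad/s
For an in-line slider-crank, x = r cosθ + √(L² − r² sin²θ), so v = −rω sinθ·[1 + r cosθ/√(L² − r² sin²θ)].
With r = 0.0775 m, L = 0.3551 m, θ = 72°: √(L² − r² sin²θ) = 0.34737 m.
v = −0.0775·10.43·0.95106·[1 + 0.0775·0.30902/0.34737] = -0.82176 m/s.
|v| = 0.82176 m/s.

0.822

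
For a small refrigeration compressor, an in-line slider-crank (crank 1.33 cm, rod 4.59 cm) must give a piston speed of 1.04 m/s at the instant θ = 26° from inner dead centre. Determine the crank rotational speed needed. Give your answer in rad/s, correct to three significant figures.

For an in-line slider-crank, |v_piston| = rω|sinθ|·[1 + r cosθ/√(L² − r² sin²θ)].
With r = 0.0133 m, L = 0.0459 m, θ = 26°: the bracketed kinematic factor |dx/dθ| = 0.0073612 m.
ω = v/|dx/dθ| = 1.04/0.0073612 = 141.28 rad/s.

141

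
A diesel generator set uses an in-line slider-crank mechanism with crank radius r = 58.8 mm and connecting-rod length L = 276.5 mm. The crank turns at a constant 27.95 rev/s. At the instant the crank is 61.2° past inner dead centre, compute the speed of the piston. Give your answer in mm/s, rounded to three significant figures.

9990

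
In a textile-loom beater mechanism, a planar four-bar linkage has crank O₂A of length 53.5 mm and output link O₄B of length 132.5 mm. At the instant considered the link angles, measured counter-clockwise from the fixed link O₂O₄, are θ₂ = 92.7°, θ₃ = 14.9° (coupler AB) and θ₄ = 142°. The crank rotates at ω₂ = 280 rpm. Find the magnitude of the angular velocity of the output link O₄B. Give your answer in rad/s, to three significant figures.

14.5

ω₂ = 29.32 rad/s (from 280 rpm).
Differentiating the loop-closure r₂e^{iθ₂}+r₃e^{iθ₃}=r₁+r₄e^{iθ₄} gives r₂ω₂e^{iθ₂}+r₃ω₃e^{iθ₃}=r₄ω₄e^{iθ₄}.
Eliminating the other unknown: ω₄ = r₂ω₂ sin(θ₂−θ₃) / [r₄ sin(θ₄−θ₃)].
Numerator sine = +0.97742; denominator sine = +0.79758.
Result = 0.0535·29.32·(+0.97742) / (0.1325·(+0.79758)) = +14.509 rad/s; magnitude 14.509 rad/s.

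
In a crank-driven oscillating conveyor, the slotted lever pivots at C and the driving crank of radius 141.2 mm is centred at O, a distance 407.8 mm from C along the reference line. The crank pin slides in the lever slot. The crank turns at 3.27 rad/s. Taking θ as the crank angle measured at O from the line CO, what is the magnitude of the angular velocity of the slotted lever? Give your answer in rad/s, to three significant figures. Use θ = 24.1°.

0.814

ω = 3.27 rad/s
Crank pin A relative to C: A = (d + r cosθ, r sinθ); lever angle φ = atan2(r sinθ, d + r cosθ).
Differentiating tanφ: φ̇ = rω(d cosθ + r)/(d² + r² + 2dr cosθ).
d² + r² + 2dr cosθ = |CA|² = 0.291363 m²;  d cosθ + r = +0.51345 m.
|ω_lever| = |0.1412·3.27·+0.51345| / 0.291363 = 0.81367 rad/s.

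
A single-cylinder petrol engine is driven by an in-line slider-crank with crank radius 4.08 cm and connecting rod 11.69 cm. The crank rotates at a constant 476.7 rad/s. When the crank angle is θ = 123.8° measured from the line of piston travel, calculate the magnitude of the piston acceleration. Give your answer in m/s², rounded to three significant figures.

ω = 476.7 rad/s
x(θ) = r cosθ + √(L² − r² sin²θ); with ω constant, a = ω²·d²x/dθ².
d²x/dθ² = −r cosθ − r²(cos2θ)/√u − r⁴ sin²2θ/(4u^{3/2}),  u = L² − r² sin²θ = 0.0125161 m².
Substituting r = 0.0408 m, L = 0.1169 m, θ = 123.8°: d²x/dθ² = +0.027944 m.
a = ω²·d²x/dθ² = (476.7)²·(+0.027944) = +6350.1 m/s²;  |a| = 6350.1 m/s².

6350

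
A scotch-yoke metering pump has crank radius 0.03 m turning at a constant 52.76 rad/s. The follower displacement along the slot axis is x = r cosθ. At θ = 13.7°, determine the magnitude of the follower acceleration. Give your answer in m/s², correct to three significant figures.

81.1

ω = 52.76 rad/s
x = r cosθ ⇒ ẍ = −rω² cosθ (ω constant).
|a| = rω²|cosθ| = 0.03·(52.76)²·|cos 13.7°| = 81.133 m/s².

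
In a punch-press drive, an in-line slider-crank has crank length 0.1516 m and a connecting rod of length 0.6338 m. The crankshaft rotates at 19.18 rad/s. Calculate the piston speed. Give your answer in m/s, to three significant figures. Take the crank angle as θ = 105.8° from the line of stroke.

2.61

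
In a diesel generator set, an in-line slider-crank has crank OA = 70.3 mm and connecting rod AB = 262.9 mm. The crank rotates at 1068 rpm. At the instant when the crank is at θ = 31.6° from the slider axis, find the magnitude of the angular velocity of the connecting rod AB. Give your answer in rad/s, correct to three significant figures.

ω = 111.8 rad/s (converted from 1068 rpm).
The rod makes angle φ with the slider axis where L sinφ = r sinθ; differentiating, L cosφ·φ̇ = r ω cosθ.
L cosφ = √(L² − r² sin²θ) = 0.26031 m.
|ω_rod| = r ω |cosθ| / √(L² − r² sin²θ) = 0.0703·111.8·0.85173/0.26031 = 25.726 rad/s.

25.7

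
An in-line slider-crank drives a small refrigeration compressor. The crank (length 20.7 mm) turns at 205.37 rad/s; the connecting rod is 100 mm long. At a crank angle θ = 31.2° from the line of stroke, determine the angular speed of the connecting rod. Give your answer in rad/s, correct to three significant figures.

ω = 205.4 rad/s
The rod makes angle φ with the slider axis where L sinφ = r sinθ; differentiating, L cosφ·φ̇ = r ω cosθ.
L cosφ = √(L² − r² sin²θ) = 0.099423 m.
|ω_rod| = r ω |cosθ| / √(L² − r² sin²θ) = 0.0207·205.4·0.85536/0.099423 = 36.574 rad/s.

36.6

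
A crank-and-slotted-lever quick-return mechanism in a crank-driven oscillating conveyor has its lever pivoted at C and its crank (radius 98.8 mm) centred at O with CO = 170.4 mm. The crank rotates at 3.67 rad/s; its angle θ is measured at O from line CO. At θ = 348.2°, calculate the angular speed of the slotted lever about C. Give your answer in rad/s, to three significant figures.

1.34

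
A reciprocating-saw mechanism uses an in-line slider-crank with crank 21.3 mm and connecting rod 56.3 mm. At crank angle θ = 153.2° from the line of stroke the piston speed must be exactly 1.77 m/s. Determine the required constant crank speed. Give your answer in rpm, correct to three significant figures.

2680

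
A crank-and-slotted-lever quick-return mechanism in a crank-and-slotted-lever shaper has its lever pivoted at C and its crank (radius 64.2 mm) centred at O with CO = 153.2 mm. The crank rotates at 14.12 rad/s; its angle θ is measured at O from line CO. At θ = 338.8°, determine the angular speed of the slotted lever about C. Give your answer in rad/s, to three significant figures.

ω = 14.12 rad/s
Crank pin A relative to C: A = (d + r cosθ, r sinθ); lever angle φ = atan2(r sinθ, d + r cosθ).
Differentiating tanφ: φ̇ = rω(d cosθ + r)/(d² + r² + 2dr cosθ).
d² + r² + 2dr cosθ = |CA|² = 0.0459315 m²;  d cosθ + r = +0.20703 m.
|ω_lever| = |0.0642·14.12·+0.20703| / 0.0459315 = 4.086 rad/s.

4.09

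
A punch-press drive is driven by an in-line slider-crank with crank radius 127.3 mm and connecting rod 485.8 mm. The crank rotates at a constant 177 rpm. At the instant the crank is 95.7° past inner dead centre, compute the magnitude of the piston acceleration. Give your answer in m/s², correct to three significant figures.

ω = 2π·177/60 = 18.54 rad/s
x(θ) = r cosθ + √(L² − r² sin²θ); with ω constant, a = ω²·d²x/dθ².
d²x/dθ² = −r cosθ − r²(cos2θ)/√u − r⁴ sin²2θ/(4u^{3/2}),  u = L² − r² sin²θ = 0.219956 m².
Substituting r = 0.1273 m, L = 0.4858 m, θ = 95.7°: d²x/dθ² = +0.04649 m.
a = ω²·d²x/dθ² = (18.54)²·(+0.04649) = +15.972 m/s²;  |a| = 15.972 m/s².

16.0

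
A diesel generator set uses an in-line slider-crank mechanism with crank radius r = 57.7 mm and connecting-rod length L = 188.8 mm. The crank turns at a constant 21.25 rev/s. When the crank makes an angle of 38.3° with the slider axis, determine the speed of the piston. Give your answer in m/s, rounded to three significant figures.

5.94

ω = 2π·21.2 = 133.5 rad/s
For an in-line slider-crank, x = r cosθ + √(L² − r² sin²θ), so v = −rω sinθ·[1 + r cosθ/√(L² − r² sin²θ)].
With r = 0.0577 m, L = 0.1888 m, θ = 38.3°: √(L² − r² sin²θ) = 0.18538 m.
v = −0.0577·133.5·0.61978·[1 + 0.0577·0.78478/0.18538] = -5.941 m/s.
|v| = 5.941 m/s.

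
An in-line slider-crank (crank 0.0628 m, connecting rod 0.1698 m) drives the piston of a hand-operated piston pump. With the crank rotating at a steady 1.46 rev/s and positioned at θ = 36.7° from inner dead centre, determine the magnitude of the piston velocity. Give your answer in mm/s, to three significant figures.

449

ω = 2π·1.46 = 9.173 rad/s
For an in-line slider-crank, x = r cosθ + √(L² − r² sin²θ), so v = −rω sinθ·[1 + r cosθ/√(L² − r² sin²θ)].
With r = 0.0628 m, L = 0.1698 m, θ = 36.7°: √(L² − r² sin²θ) = 0.1656 m.
v = −0.0628·9.173·0.59763·[1 + 0.0628·0.80178/0.1656] = -0.44897 m/s.
|v| = 0.44897 m/s = 448.97 mm/s.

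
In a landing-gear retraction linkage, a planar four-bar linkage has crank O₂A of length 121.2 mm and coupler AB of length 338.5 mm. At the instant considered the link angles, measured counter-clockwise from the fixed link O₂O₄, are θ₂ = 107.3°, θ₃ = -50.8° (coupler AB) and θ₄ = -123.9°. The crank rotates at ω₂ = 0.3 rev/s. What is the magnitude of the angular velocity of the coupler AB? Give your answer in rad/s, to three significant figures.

ω₂ = 1.885 rad/s (from 0.3 rev/s).
Differentiating the loop-closure r₂e^{iθ₂}+r₃e^{iθ₃}=r₁+r₄e^{iθ₄} gives r₂ω₂e^{iθ₂}+r₃ω₃e^{iθ₃}=r₄ω₄e^{iθ₄}.
Eliminating the other unknown: ω₃ = r₂ω₂ sin(θ₄−θ₂) / [r₃ sin(θ₃−θ₄)].
Numerator sine = +0.77934; denominator sine = +0.95681.
Result = 0.1212·1.885·(+0.77934) / (0.3385·(+0.95681)) = +0.54972 rad/s; magnitude 0.54972 rad/s.

0.550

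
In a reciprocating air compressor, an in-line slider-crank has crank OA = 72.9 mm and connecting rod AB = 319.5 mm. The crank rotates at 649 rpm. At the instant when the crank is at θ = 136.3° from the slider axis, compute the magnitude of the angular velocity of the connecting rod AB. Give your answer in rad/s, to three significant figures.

11.4

ω = 67.96 rad/s (converted from 649 rpm).
The rod makes angle φ with the slider axis where L sinφ = r sinθ; differentiating, L cosφ·φ̇ = r ω cosθ.
L cosφ = √(L² − r² sin²θ) = 0.31551 m.
|ω_rod| = r ω |cosθ| / √(L² − r² sin²θ) = 0.0729·67.96·0.72297/0.31551 = 11.353 rad/s.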